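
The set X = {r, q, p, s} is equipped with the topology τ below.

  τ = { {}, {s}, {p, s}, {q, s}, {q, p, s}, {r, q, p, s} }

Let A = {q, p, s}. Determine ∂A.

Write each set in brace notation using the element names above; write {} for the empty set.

opens ⊆ A: {}, {s}, {q, s}, {p, s}, {q, p, s}; union → int = {q, p, s}
complement {r}; its interior {}; cl(A) = X∖{} = {r, q, p, s}
boundary = {r, q, p, s} ∖ {q, p, s} = {r}

{r}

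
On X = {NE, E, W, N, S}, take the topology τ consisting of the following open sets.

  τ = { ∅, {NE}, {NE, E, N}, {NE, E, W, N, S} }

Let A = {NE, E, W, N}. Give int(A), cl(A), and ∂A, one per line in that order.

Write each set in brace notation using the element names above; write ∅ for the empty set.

interior: largest open inside A is {NE, E, N} (from ∅, {NE}, {NE, E, N})
cl via duality: int({S}) = ∅, so X∖∅ = {NE, E, W, N, S}
cl∖int = {W, S}

int(A) = {NE, E, N}
cl(A)  = {NE, E, W, N, S}
∂A     = {W, S}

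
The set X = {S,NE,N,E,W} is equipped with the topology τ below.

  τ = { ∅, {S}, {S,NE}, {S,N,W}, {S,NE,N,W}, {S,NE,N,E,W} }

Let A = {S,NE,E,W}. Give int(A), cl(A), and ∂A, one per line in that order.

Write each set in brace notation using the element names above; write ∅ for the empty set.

opens ⊆ A: ∅, {S}, {S,NE}; union → int = {S,NE}
complement {N}; its interior ∅; cl(A) = X∖∅ = {S,NE,N,E,W}
boundary = {S,NE,N,E,W} ∖ {S,NE} = {N,E,W}

int(A) = {S,NE}
cl(A)  = {S,NE,N,E,W}
∂A     = {N,E,W}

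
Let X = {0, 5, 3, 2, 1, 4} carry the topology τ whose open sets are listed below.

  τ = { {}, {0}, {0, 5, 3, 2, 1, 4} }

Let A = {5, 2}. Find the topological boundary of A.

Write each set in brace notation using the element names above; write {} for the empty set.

{5, 3, 2, 1, 4}

interior: largest open inside A is {} (from {})
cl via duality: int({0, 3, 1, 4}) = {0}, so X∖{0} = {5, 3, 2, 1, 4}
cl∖int = {5, 3, 2, 1, 4}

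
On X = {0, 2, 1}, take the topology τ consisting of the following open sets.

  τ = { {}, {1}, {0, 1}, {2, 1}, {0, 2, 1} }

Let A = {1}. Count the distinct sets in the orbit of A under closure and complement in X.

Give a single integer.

complement {0, 2}; its interior {}; cl(A) = X∖{} = {0, 2, 1}
With k = closure, c = complement:
  1. A     = {1}
  2. kA    = {0, 2, 1}
  3. cA    = {0, 2}
  4. ckA   = {}
k, c of each give nothing new

4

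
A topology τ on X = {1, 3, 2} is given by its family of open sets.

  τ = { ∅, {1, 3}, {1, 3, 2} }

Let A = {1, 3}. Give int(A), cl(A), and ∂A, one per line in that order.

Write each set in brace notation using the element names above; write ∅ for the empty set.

int(A) = {1, 3}
cl(A)  = {1, 3, 2}
∂A     = {2}

opens ⊆ A: ∅, {1, 3}; union → int = {1, 3}
complement {2}; its interior ∅; cl(A) = X∖∅ = {1, 3, 2}
boundary = {1, 3, 2} ∖ {1, 3} = {2}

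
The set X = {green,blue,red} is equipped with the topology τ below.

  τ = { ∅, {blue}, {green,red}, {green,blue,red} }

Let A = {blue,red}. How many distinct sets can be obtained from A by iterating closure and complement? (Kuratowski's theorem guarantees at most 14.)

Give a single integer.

6

complement {green}; its interior ∅; cl(A) = X∖∅ = {green,blue,red}
With k = closure, c = complement:
  1. A     = {blue,red}
  2. kA    = {green,blue,red}
  3. cA    = {green}
  4. ckA   = ∅
  5. kcA   = {green,red}
  6. ckcA  = {blue}
k, c of each give nothing new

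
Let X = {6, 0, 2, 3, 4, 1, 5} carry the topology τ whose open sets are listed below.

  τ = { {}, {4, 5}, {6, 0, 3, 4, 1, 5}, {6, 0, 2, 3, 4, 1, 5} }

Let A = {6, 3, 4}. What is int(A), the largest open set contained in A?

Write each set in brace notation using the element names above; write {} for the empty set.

U open, U⊆A: {}. int(A) = ⋃ = {}

{}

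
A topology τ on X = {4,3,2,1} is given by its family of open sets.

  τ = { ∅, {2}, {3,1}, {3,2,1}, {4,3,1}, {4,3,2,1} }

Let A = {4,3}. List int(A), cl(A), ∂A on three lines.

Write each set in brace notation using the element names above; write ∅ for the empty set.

opens ⊆ A: ∅; union → int = ∅
complement {2,1}; its interior {2}; cl(A) = X∖{2} = {4,3,1}
boundary = {4,3,1} ∖ ∅ = {4,3,1}

int(A) = ∅
cl(A)  = {4,3,1}
∂A     = {4,3,1}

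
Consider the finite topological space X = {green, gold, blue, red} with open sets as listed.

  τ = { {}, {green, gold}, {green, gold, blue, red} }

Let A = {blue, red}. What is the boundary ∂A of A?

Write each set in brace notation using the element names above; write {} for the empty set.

{blue, red}

interior: largest open inside A is {} (from {})
cl via duality: int({green, gold}) = {green, gold}, so X∖{green, gold} = {blue, red}
cl∖int = {blue, red}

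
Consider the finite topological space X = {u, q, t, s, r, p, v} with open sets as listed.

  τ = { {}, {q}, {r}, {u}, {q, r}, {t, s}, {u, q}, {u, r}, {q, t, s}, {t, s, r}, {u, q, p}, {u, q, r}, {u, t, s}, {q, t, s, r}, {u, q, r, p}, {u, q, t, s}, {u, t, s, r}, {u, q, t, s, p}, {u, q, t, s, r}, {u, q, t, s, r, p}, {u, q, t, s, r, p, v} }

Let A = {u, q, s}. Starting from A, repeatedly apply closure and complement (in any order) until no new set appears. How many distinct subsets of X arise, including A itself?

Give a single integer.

12

closure: X∖int(X∖A) = X∖{r} = {u, q, t, s, p, v}
Let k=closure and c=complement:
  1. A     = {u, q, s}
  2. kA    = {u, q, t, s, p, v}
  3. cA    = {t, r, p, v}
  4. ckA   = {r}
  5. kcA   = {t, s, r, p, v}
  6. kckA  = {r, v}
  7. ckcA  = {u, q}
  8. ckckA = {u, q, t, s, p}
  9. kckcA = {u, q, p, v}
  10. ckckcA = {t, s, r}
  11. kckckcA = {t, s, r, v}
  12. ckckckcA = {u, q, p}
— saturated at 12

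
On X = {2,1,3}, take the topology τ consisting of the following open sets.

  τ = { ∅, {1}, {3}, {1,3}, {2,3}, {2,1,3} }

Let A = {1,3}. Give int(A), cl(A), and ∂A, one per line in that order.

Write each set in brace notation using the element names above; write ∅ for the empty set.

interior: largest open inside A is {1,3} (from ∅, {3}, {1}, {1,3})
cl via duality: int({2}) = ∅, so X∖∅ = {2,1,3}
cl∖int = {2}

int(A) = {1,3}
cl(A)  = {2,1,3}
∂A     = {2}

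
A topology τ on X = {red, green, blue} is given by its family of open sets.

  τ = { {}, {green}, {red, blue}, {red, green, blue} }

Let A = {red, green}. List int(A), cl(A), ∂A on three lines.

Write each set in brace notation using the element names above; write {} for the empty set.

opens ⊆ A: {}, {green}; union → int = {green}
complement {blue}; its interior {}; cl(A) = X∖{} = {red, green, blue}
boundary = {red, green, blue} ∖ {green} = {red, blue}

int(A) = {green}
cl(A)  = {red, green, blue}
∂A     = {red, blue}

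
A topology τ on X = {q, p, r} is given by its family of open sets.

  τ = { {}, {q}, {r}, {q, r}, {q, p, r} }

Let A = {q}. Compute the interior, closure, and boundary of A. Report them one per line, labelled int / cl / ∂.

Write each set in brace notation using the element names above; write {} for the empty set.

int(A) = {q}
cl(A)  = {q, p}
∂A     = {p}

opens ⊆ A: {}, {q}; union → int = {q}
complement {p, r}; its interior {r}; cl(A) = X∖{r} = {q, p}
boundary = {q, p} ∖ {q} = {p}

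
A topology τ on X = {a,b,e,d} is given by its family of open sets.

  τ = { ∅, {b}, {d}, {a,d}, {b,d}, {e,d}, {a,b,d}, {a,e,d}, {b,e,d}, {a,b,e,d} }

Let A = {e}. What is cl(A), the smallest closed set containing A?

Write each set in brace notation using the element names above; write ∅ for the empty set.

X∖A={a,b,d}, int(X∖A)={a,b,d}, hence cl(A)={e}

{e}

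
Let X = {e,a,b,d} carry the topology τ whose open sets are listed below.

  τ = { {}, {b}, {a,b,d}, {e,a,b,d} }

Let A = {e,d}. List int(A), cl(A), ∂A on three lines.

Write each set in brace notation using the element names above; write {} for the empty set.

open subsets of A: {}; so int(A) = {}
closure: X∖int(X∖A) = X∖{b} = {e,a,d}
∂A = {e,a,d} minus {} = {e,a,d}

int(A) = {}
cl(A)  = {e,a,d}
∂A     = {e,a,d}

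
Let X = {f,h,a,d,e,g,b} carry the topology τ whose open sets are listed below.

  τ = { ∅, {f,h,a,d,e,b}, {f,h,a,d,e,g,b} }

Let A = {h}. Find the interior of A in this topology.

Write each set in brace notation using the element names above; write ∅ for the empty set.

∅

U open, U⊆A: ∅. int(A) = ⋃ = ∅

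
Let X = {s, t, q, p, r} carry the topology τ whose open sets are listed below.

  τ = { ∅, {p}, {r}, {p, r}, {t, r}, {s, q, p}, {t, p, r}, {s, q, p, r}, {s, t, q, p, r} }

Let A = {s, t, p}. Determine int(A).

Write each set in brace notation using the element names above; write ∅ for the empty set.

U open, U⊆A: ∅, {p}. int(A) = ⋃ = {p}

{p}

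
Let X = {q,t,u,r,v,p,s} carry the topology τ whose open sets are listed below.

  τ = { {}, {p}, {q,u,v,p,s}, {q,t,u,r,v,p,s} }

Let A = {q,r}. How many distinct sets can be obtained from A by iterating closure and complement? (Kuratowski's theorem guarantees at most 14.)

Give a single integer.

cl via duality: int({t,u,v,p,s}) = {p}, so X∖{p} = {q,t,u,r,v,s}
Write k for closure, c for complement:
  1. A     = {q,r}
  2. kA    = {q,t,u,r,v,s}
  3. cA    = {t,u,v,p,s}
  4. ckA   = {p}
  5. kcA   = {q,t,u,r,v,p,s}
  6. ckcA  = {}
applying k or c yields no new set

6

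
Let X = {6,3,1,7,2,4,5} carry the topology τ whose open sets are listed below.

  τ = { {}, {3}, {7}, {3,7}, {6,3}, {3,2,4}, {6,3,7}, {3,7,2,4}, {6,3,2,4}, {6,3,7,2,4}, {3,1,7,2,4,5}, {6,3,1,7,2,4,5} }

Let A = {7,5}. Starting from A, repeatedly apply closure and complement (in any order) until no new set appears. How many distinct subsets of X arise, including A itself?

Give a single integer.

complement {6,3,1,2,4}; its interior {6,3,2,4}; cl(A) = X∖{6,3,2,4} = {1,7,5}
With k = closure, c = complement:
  1. A     = {7,5}
  2. kA    = {1,7,5}
  3. cA    = {6,3,1,2,4}
  4. ckA   = {6,3,2,4}
  5. kcA   = {6,3,1,2,4,5}
  6. ckcA  = {7}
k, c of each give nothing new

6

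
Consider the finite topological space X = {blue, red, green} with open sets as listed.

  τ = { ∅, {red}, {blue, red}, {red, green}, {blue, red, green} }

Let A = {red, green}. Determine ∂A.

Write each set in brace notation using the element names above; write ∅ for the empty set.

interior: largest open inside A is {red, green} (from ∅, {red}, {red, green})
cl via duality: int({blue}) = ∅, so X∖∅ = {blue, red, green}
cl∖int = {blue}

{blue}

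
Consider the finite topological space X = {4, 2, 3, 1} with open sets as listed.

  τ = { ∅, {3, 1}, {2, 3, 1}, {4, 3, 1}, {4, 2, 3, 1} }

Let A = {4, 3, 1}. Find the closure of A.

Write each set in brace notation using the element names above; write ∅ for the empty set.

complement {2}; its interior ∅; cl(A) = X∖∅ = {4, 2, 3, 1}

{4, 2, 3, 1}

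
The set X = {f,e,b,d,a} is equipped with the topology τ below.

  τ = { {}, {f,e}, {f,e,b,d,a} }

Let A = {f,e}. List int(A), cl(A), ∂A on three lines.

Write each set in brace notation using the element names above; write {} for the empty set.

open subsets of A: {}, {f,e}; so int(A) = {f,e}
closure: X∖int(X∖A) = X∖{} = {f,e,b,d,a}
∂A = {f,e,b,d,a} minus {f,e} = {b,d,a}

int(A) = {f,e}
cl(A)  = {f,e,b,d,a}
∂A     = {b,d,a}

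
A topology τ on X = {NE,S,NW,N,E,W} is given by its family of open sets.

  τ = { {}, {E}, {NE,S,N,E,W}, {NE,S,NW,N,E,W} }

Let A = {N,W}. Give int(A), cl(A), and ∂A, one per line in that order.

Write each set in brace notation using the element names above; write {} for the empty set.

int(A) = {}
cl(A)  = {NE,S,NW,N,W}
∂A     = {NE,S,NW,N,W}

opens ⊆ A: {}; union → int = {}
complement {NE,S,NW,E}; its interior {E}; cl(A) = X∖{E} = {NE,S,NW,N,W}
boundary = {NE,S,NW,N,W} ∖ {} = {NE,S,NW,N,W}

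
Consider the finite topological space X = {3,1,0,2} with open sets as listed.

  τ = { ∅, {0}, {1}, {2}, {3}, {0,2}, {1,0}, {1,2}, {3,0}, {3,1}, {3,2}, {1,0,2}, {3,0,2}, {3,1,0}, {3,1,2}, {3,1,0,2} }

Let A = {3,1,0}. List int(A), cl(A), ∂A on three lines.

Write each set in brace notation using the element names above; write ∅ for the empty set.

open subsets of A: ∅, {0}, {1}, {3}, {3,1}, {1,0}, {3,0}, {3,1,0}; so int(A) = {3,1,0}
closure: X∖int(X∖A) = X∖{2} = {3,1,0}
∂A = {3,1,0} minus {3,1,0} = ∅

int(A) = {3,1,0}
cl(A)  = {3,1,0}
∂A     = ∅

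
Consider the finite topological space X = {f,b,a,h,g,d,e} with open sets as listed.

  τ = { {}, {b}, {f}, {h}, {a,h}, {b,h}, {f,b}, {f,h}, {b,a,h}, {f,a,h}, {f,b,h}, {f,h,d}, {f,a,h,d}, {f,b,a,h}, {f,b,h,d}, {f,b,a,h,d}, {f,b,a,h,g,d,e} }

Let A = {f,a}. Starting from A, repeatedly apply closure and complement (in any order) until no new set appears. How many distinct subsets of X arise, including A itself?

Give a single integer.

8

cl via duality: int({b,h,g,d,e}) = {b,h}, so X∖{b,h} = {f,a,g,d,e}
Write k for closure, c for complement:
  1. A     = {f,a}
  2. kA    = {f,a,g,d,e}
  3. cA    = {b,h,g,d,e}
  4. ckA   = {b,h}
  5. kcA   = {b,a,h,g,d,e}
  6. ckcA  = {f}
  7. kckcA = {f,g,d,e}
  8. ckckcA = {b,a,h}
applying k or c yields no new set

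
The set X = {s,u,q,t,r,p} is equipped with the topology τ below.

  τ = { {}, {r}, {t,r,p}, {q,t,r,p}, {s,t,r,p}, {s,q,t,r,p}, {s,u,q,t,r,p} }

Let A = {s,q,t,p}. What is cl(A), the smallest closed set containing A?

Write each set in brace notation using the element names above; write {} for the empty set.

X∖A={u,r}, int(X∖A)={r}, hence cl(A)={s,u,q,t,p}

{s,u,q,t,p}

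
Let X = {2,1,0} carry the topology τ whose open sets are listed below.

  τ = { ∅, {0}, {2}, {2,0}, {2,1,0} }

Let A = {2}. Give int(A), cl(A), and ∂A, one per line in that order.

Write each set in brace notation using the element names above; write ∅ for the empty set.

opens ⊆ A: ∅, {2}; union → int = {2}
complement {1,0}; its interior {0}; cl(A) = X∖{0} = {2,1}
boundary = {2,1} ∖ {2} = {1}

int(A) = {2}
cl(A)  = {2,1}
∂A     = {1}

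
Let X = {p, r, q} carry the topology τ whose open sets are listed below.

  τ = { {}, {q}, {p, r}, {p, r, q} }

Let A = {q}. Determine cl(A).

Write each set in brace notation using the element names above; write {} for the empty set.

{q}

cl via duality: int({p, r}) = {p, r}, so X∖{p, r} = {q}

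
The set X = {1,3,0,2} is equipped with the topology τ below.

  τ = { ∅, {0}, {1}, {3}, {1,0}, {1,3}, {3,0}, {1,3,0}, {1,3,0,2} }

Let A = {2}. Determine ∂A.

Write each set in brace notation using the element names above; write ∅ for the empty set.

open subsets of A: ∅; so int(A) = ∅
closure: X∖int(X∖A) = X∖{1,3,0} = {2}
∂A = {2} minus ∅ = {2}

{2}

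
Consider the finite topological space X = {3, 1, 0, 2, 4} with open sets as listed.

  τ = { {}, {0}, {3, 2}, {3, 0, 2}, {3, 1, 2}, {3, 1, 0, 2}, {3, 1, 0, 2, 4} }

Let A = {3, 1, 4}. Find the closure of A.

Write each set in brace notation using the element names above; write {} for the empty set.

complement {0, 2}; its interior {0}; cl(A) = X∖{0} = {3, 1, 2, 4}

{3, 1, 2, 4}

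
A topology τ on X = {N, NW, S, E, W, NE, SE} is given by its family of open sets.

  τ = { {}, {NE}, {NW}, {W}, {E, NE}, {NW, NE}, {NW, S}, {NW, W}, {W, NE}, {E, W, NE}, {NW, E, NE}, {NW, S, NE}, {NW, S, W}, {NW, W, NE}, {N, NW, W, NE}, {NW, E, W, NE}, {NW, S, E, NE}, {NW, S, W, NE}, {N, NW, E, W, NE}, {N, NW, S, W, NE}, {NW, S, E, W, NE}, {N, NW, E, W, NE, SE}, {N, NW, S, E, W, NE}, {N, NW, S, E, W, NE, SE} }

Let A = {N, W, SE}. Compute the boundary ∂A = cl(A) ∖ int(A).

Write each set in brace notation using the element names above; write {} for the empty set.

{N, SE}

U open, U⊆A: {}, {W}. int(A) = ⋃ = {W}
X∖A={NW, S, E, NE}, int(X∖A)={NW, S, E, NE}, hence cl(A)={N, W, SE}
∂A: remove int from cl → {N, SE}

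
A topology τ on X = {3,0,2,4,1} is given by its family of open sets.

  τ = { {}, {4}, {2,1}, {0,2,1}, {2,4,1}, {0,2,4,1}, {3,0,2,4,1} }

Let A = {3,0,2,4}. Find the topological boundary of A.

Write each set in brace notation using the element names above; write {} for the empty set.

open subsets of A: {}, {4}; so int(A) = {4}
closure: X∖int(X∖A) = X∖{} = {3,0,2,4,1}
∂A = {3,0,2,4,1} minus {4} = {3,0,2,1}

{3,0,2,1}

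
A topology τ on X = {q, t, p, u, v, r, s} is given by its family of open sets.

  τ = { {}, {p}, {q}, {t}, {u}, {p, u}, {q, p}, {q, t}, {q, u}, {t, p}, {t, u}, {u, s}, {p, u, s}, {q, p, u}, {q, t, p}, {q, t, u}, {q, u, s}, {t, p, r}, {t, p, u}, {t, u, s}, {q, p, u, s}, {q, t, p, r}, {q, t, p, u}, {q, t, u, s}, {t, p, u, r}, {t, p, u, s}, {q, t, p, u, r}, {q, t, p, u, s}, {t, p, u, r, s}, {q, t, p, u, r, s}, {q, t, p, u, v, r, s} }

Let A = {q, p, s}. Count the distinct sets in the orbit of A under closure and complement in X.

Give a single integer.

8

complement {t, u, v, r}; its interior {t, u}; cl(A) = X∖{t, u} = {q, p, v, r, s}
With k = closure, c = complement:
  1. A     = {q, p, s}
  2. kA    = {q, p, v, r, s}
  3. cA    = {t, u, v, r}
  4. ckA   = {t, u}
  5. kcA   = {t, u, v, r, s}
  6. ckcA  = {q, p}
  7. kckcA = {q, p, v, r}
  8. ckckcA = {t, u, s}
k, c of each give nothing new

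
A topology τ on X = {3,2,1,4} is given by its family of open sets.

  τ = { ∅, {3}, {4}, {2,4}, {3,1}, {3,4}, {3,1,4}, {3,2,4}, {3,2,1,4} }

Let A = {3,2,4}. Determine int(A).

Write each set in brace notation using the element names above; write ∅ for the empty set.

{3,2,4}

interior: largest open inside A is {3,2,4} (from ∅, {4}, {3}, {3,4}, {2,4}, {3,2,4})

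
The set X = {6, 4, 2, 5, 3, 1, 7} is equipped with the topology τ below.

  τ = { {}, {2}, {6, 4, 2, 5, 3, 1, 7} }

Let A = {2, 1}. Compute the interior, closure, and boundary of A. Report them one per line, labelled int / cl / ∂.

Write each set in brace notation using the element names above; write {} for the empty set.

int(A) = {2}
cl(A)  = {6, 4, 2, 5, 3, 1, 7}
∂A     = {6, 4, 5, 3, 1, 7}

interior: largest open inside A is {2} (from {}, {2})
cl via duality: int({6, 4, 5, 3, 7}) = {}, so X∖{} = {6, 4, 2, 5, 3, 1, 7}
cl∖int = {6, 4, 5, 3, 1, 7}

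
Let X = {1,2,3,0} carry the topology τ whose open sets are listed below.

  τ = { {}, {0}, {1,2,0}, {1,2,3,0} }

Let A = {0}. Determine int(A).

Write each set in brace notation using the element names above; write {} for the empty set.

{0}

opens ⊆ A: {}, {0}; union → int = {0}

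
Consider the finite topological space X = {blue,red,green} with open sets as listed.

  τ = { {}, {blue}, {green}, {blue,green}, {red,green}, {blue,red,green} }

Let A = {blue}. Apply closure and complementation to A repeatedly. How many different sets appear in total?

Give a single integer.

2

closure: X∖int(X∖A) = X∖{red,green} = {blue}
Let k=closure and c=complement:
  1. A     = {blue}
  2. cA    = {red,green}
— saturated at 2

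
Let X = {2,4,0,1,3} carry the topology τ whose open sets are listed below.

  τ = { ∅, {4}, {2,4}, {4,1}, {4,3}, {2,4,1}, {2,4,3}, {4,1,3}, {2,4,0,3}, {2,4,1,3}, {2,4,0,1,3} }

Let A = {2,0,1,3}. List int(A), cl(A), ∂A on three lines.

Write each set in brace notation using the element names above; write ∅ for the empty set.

U open, U⊆A: ∅. int(A) = ⋃ = ∅
X∖A={4}, int(X∖A)={4}, hence cl(A)={2,0,1,3}
∂A: remove int from cl → {2,0,1,3}

int(A) = ∅
cl(A)  = {2,0,1,3}
∂A     = {2,0,1,3}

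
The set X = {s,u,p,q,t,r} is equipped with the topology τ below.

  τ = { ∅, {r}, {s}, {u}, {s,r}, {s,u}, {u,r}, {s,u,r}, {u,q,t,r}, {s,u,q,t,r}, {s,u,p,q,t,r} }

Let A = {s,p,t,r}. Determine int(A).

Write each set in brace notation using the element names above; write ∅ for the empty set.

{s,r}

interior: largest open inside A is {s,r} (from ∅, {r}, {s}, {s,r})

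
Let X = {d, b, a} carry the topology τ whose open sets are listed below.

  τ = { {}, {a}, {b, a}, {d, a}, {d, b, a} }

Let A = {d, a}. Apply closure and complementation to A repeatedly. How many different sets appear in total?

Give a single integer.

closure: X∖int(X∖A) = X∖{} = {d, b, a}
Let k=closure and c=complement:
  1. A     = {d, a}
  2. kA    = {d, b, a}
  3. cA    = {b}
  4. ckA   = {}
— saturated at 4

4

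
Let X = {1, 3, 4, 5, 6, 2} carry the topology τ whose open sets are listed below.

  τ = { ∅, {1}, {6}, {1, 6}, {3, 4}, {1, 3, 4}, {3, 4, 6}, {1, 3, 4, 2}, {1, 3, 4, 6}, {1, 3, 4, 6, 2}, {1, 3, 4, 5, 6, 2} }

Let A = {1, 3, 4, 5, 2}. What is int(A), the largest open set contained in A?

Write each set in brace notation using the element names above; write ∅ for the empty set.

opens ⊆ A: ∅, {1}, {3, 4}, {1, 3, 4}, {1, 3, 4, 2}; union → int = {1, 3, 4, 2}

{1, 3, 4, 2}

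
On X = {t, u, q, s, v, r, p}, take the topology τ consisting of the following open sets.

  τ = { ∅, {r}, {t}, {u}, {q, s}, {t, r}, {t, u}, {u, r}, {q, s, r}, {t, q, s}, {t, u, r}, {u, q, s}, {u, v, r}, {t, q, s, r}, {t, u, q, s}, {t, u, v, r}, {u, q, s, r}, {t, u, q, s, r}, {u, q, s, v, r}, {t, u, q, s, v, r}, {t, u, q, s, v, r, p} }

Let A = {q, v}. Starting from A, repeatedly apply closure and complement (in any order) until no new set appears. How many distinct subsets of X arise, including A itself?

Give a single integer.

10

closure: X∖int(X∖A) = X∖{t, u, r} = {q, s, v, p}
Let k=closure and c=complement:
  1. A     = {q, v}
  2. kA    = {q, s, v, p}
  3. cA    = {t, u, s, r, p}
  4. ckA   = {t, u, r}
  5. kcA   = {t, u, q, s, v, r, p}
  6. kckA  = {t, u, v, r, p}
  7. ckcA  = ∅
  8. ckckA = {q, s}
  9. kckckA = {q, s, p}
  10. ckckckA = {t, u, v, r}
— saturated at 10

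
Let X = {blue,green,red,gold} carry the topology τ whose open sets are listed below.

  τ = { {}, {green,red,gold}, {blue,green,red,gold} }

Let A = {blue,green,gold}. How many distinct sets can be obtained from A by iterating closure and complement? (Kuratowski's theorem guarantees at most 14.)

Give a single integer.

complement {red}; its interior {}; cl(A) = X∖{} = {blue,green,red,gold}
With k = closure, c = complement:
  1. A     = {blue,green,gold}
  2. kA    = {blue,green,red,gold}
  3. cA    = {red}
  4. ckA   = {}
k, c of each give nothing new

4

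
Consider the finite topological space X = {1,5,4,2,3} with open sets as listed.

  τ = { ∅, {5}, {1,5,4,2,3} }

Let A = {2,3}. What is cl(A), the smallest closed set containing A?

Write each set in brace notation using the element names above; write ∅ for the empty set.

{1,4,2,3}

X∖A={1,5,4}, int(X∖A)={5}, hence cl(A)={1,4,2,3}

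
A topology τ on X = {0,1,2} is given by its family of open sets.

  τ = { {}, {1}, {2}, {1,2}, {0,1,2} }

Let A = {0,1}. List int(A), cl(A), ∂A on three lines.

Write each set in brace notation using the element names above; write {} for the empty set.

int(A) = {1}
cl(A)  = {0,1}
∂A     = {0}

interior: largest open inside A is {1} (from {}, {1})
cl via duality: int({2}) = {2}, so X∖{2} = {0,1}
cl∖int = {0}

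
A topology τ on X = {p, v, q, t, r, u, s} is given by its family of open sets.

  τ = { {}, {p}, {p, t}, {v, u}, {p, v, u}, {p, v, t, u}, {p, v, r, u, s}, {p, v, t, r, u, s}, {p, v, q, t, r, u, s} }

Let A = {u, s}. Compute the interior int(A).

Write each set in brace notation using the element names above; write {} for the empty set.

{}

interior: largest open inside A is {} (from {})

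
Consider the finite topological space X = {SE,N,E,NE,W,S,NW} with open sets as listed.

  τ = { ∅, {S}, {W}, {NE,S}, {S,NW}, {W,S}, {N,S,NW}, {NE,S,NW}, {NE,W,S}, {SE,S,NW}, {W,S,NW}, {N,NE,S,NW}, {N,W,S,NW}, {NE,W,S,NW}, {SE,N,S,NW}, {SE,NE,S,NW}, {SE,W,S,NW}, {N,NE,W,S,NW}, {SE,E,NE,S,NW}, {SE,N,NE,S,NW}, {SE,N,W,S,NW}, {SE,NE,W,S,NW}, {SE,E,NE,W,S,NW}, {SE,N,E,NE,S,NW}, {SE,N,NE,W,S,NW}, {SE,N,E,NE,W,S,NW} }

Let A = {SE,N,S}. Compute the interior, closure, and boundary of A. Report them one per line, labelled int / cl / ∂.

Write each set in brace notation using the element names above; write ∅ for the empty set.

open subsets of A: ∅, {S}; so int(A) = {S}
closure: X∖int(X∖A) = X∖{W} = {SE,N,E,NE,S,NW}
∂A = {SE,N,E,NE,S,NW} minus {S} = {SE,N,E,NE,NW}

int(A) = {S}
cl(A)  = {SE,N,E,NE,S,NW}
∂A     = {SE,N,E,NE,NW}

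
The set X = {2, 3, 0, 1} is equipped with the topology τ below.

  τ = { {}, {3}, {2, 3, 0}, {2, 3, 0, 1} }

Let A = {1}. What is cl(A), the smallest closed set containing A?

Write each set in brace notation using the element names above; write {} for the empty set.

closure: X∖int(X∖A) = X∖{2, 3, 0} = {1}

{1}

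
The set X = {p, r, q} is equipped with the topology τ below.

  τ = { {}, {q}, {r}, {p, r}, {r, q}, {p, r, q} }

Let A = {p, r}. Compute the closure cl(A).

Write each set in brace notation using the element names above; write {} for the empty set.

{p, r}

cl via duality: int({q}) = {q}, so X∖{q} = {p, r}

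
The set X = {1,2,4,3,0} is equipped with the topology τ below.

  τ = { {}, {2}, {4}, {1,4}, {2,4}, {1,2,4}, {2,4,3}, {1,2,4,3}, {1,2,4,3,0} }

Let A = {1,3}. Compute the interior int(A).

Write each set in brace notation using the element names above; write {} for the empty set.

opens ⊆ A: {}; union → int = {}

{}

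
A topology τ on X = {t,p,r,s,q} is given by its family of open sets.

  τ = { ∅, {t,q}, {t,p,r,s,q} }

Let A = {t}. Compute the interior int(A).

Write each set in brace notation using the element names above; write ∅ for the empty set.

∅

opens ⊆ A: ∅; union → int = ∅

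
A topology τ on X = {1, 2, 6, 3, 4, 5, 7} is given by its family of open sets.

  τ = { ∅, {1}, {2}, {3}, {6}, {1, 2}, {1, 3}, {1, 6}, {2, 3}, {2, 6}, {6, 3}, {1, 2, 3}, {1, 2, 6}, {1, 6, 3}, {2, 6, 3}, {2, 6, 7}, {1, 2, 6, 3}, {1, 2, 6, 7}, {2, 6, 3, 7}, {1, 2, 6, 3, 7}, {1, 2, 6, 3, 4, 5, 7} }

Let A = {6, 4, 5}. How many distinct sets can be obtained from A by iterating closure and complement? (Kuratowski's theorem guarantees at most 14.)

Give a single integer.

6

complement {1, 2, 3, 7}; its interior {1, 2, 3}; cl(A) = X∖{1, 2, 3} = {6, 4, 5, 7}
With k = closure, c = complement:
  1. A     = {6, 4, 5}
  2. kA    = {6, 4, 5, 7}
  3. cA    = {1, 2, 3, 7}
  4. ckA   = {1, 2, 3}
  5. kcA   = {1, 2, 3, 4, 5, 7}
  6. ckcA  = {6}
k, c of each give nothing new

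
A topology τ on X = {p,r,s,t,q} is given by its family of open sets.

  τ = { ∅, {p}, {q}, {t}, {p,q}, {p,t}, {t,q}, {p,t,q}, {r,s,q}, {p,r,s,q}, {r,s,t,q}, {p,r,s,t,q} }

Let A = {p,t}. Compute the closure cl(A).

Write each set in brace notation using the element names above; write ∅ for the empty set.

{p,t}

complement {r,s,q}; its interior {r,s,q}; cl(A) = X∖{r,s,q} = {p,t}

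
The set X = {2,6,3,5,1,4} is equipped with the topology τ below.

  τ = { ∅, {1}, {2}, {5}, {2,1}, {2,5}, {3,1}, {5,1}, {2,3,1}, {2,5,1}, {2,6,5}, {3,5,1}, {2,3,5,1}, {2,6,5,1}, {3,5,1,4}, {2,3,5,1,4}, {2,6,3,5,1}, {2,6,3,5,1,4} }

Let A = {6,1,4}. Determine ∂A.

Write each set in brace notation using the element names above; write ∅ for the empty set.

{6,3,4}

opens ⊆ A: ∅, {1}; union → int = {1}
complement {2,3,5}; its interior {2,5}; cl(A) = X∖{2,5} = {6,3,1,4}
boundary = {6,3,1,4} ∖ {1} = {6,3,4}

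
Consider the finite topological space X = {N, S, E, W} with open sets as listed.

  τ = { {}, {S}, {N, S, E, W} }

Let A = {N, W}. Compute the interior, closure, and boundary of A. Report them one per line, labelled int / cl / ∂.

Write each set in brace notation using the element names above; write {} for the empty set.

int(A) = {}
cl(A)  = {N, E, W}
∂A     = {N, E, W}

open subsets of A: {}; so int(A) = {}
closure: X∖int(X∖A) = X∖{S} = {N, E, W}
∂A = {N, E, W} minus {} = {N, E, W}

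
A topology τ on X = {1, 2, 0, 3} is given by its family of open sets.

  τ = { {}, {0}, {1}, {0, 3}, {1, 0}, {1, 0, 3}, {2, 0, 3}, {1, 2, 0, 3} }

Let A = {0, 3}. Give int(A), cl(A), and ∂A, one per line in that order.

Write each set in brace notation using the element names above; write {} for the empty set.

U open, U⊆A: {}, {0}, {0, 3}. int(A) = ⋃ = {0, 3}
X∖A={1, 2}, int(X∖A)={1}, hence cl(A)={2, 0, 3}
∂A: remove int from cl → {2}

int(A) = {0, 3}
cl(A)  = {2, 0, 3}
∂A     = {2}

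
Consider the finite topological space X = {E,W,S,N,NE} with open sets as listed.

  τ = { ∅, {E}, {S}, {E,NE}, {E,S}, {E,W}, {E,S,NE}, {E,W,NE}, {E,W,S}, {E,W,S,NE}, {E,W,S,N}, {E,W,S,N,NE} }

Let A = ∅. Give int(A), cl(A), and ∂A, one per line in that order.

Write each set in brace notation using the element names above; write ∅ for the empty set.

int(A) = ∅
cl(A)  = ∅
∂A     = ∅

open subsets of A: ∅; so int(A) = ∅
closure: X∖int(X∖A) = X∖{E,W,S,N,NE} = ∅
∂A = ∅ minus ∅ = ∅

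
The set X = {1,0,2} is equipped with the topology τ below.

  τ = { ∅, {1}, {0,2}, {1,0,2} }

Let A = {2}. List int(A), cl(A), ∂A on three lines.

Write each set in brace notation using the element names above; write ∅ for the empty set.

int(A) = ∅
cl(A)  = {0,2}
∂A     = {0,2}

U open, U⊆A: ∅. int(A) = ⋃ = ∅
X∖A={1,0}, int(X∖A)={1}, hence cl(A)={0,2}
∂A: remove int from cl → {0,2}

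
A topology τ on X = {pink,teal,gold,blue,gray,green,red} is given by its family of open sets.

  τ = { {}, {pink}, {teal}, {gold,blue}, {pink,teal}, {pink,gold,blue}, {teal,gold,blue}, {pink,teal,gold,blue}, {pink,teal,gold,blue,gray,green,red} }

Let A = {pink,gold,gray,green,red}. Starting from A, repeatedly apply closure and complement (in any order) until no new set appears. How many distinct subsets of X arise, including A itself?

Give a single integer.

closure: X∖int(X∖A) = X∖{teal} = {pink,gold,blue,gray,green,red}
Let k=closure and c=complement:
  1. A     = {pink,gold,gray,green,red}
  2. kA    = {pink,gold,blue,gray,green,red}
  3. cA    = {teal,blue}
  4. ckA   = {teal}
  5. kcA   = {teal,gold,blue,gray,green,red}
  6. kckA  = {teal,gray,green,red}
  7. ckcA  = {pink}
  8. ckckA = {pink,gold,blue}
  9. kckcA = {pink,gray,green,red}
  10. ckckcA = {teal,gold,blue}
— saturated at 10

10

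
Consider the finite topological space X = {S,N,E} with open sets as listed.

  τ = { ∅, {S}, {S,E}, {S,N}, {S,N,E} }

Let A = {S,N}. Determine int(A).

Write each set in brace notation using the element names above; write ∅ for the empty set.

{S,N}

opens ⊆ A: ∅, {S}, {S,N}; union → int = {S,N}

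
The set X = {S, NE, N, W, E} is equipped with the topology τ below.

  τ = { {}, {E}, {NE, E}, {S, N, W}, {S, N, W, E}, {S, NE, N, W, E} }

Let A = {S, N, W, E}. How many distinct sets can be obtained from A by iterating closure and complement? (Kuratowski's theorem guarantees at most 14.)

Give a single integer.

closure: X∖int(X∖A) = X∖{} = {S, NE, N, W, E}
Let k=closure and c=complement:
  1. A     = {S, N, W, E}
  2. kA    = {S, NE, N, W, E}
  3. cA    = {NE}
  4. ckA   = {}
— saturated at 4

4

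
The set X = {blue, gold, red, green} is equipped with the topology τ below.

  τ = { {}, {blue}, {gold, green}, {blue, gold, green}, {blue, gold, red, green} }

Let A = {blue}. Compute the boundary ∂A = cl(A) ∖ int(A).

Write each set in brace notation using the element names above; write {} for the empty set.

{red}

U open, U⊆A: {}, {blue}. int(A) = ⋃ = {blue}
X∖A={gold, red, green}, int(X∖A)={gold, green}, hence cl(A)={blue, red}
∂A: remove int from cl → {red}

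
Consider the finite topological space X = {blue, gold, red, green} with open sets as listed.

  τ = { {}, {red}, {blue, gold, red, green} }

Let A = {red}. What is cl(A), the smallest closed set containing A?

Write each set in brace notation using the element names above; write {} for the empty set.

X∖A={blue, gold, green}, int(X∖A)={}, hence cl(A)={blue, gold, red, green}

{blue, gold, red, green}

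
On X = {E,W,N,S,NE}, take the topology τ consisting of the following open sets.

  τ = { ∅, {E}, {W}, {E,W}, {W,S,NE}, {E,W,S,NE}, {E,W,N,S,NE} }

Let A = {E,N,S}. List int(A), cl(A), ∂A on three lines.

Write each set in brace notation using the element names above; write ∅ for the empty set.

interior: largest open inside A is {E} (from ∅, {E})
cl via duality: int({W,NE}) = {W}, so X∖{W} = {E,N,S,NE}
cl∖int = {N,S,NE}

int(A) = {E}
cl(A)  = {E,N,S,NE}
∂A     = {N,S,NE}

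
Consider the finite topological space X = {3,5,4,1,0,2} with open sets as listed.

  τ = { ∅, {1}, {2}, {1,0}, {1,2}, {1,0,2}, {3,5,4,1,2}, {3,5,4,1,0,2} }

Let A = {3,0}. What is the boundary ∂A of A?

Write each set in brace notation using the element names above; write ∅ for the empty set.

U open, U⊆A: ∅. int(A) = ⋃ = ∅
X∖A={5,4,1,2}, int(X∖A)={1,2}, hence cl(A)={3,5,4,0}
∂A: remove int from cl → {3,5,4,0}

{3,5,4,0}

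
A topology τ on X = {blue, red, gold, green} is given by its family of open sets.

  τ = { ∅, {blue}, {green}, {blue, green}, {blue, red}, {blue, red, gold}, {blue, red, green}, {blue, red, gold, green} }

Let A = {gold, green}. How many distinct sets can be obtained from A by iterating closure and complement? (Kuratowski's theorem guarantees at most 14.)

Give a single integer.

complement {blue, red}; its interior {blue, red}; cl(A) = X∖{blue, red} = {gold, green}
With k = closure, c = complement:
  1. A     = {gold, green}
  2. cA    = {blue, red}
  3. kcA   = {blue, red, gold}
  4. ckcA  = {green}
k, c of each give nothing new

4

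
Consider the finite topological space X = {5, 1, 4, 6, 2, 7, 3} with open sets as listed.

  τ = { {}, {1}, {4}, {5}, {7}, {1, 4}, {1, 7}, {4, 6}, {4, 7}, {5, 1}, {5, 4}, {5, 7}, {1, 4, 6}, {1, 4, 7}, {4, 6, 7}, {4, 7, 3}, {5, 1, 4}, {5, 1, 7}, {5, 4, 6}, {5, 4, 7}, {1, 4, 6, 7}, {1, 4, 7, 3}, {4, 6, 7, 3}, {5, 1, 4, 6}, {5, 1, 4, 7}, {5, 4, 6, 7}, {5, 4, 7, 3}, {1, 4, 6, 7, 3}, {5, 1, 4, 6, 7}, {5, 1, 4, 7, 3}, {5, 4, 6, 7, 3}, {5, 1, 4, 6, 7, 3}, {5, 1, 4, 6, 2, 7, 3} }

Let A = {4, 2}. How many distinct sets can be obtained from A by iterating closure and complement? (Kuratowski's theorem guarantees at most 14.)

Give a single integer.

8

complement {5, 1, 6, 7, 3}; its interior {5, 1, 7}; cl(A) = X∖{5, 1, 7} = {4, 6, 2, 3}
With k = closure, c = complement:
  1. A     = {4, 2}
  2. kA    = {4, 6, 2, 3}
  3. cA    = {5, 1, 6, 7, 3}
  4. ckA   = {5, 1, 7}
  5. kcA   = {5, 1, 6, 2, 7, 3}
  6. kckA  = {5, 1, 2, 7, 3}
  7. ckcA  = {4}
  8. ckckA = {4, 6}
k, c of each give nothing new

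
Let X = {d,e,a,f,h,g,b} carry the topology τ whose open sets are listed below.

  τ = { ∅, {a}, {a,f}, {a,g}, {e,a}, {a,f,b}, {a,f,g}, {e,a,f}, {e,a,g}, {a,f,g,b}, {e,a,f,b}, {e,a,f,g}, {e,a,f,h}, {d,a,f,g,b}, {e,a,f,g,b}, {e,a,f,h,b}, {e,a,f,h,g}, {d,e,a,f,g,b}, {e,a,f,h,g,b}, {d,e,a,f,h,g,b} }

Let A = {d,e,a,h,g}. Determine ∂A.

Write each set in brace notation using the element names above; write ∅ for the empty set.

opens ⊆ A: ∅, {a}, {e,a}, {a,g}, {e,a,g}; union → int = {e,a,g}
complement {f,b}; its interior ∅; cl(A) = X∖∅ = {d,e,a,f,h,g,b}
boundary = {d,e,a,f,h,g,b} ∖ {e,a,g} = {d,f,h,b}

{d,f,h,b}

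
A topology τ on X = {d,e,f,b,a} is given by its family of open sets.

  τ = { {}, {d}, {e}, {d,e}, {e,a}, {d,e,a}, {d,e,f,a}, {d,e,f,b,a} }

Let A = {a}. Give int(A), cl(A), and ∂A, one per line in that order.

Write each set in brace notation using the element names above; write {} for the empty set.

open subsets of A: {}; so int(A) = {}
closure: X∖int(X∖A) = X∖{d,e} = {f,b,a}
∂A = {f,b,a} minus {} = {f,b,a}

int(A) = {}
cl(A)  = {f,b,a}
∂A     = {f,b,a}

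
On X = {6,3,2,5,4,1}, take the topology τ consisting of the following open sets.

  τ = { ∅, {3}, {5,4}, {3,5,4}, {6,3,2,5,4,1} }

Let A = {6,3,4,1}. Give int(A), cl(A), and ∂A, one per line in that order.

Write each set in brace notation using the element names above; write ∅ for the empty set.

int(A) = {3}
cl(A)  = {6,3,2,5,4,1}
∂A     = {6,2,5,4,1}

interior: largest open inside A is {3} (from ∅, {3})
cl via duality: int({2,5}) = ∅, so X∖∅ = {6,3,2,5,4,1}
cl∖int = {6,2,5,4,1}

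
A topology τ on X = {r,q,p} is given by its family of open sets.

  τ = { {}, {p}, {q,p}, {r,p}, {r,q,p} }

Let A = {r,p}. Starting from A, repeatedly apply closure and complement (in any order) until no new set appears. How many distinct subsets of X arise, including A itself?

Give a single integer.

4

X∖A={q}, int(X∖A)={}, hence cl(A)={r,q,p}
Orbit (k=closure, c=complement):
  1. A     = {r,p}
  2. kA    = {r,q,p}
  3. cA    = {q}
  4. ckA   = {}
(closed under both — stop)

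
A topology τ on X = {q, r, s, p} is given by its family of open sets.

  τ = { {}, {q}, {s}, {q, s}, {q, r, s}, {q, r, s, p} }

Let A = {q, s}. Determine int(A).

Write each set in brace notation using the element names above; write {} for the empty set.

U open, U⊆A: {}, {q}, {s}, {q, s}. int(A) = ⋃ = {q, s}

{q, s}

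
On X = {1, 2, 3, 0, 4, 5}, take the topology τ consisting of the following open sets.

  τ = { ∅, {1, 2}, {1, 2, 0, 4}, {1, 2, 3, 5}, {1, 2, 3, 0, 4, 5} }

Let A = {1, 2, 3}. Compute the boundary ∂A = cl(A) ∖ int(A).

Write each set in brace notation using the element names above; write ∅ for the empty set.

opens ⊆ A: ∅, {1, 2}; union → int = {1, 2}
complement {0, 4, 5}; its interior ∅; cl(A) = X∖∅ = {1, 2, 3, 0, 4, 5}
boundary = {1, 2, 3, 0, 4, 5} ∖ {1, 2} = {3, 0, 4, 5}

{3, 0, 4, 5}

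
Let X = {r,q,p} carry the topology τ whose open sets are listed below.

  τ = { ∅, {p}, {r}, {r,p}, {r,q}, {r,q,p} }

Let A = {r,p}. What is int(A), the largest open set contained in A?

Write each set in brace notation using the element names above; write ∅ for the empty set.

interior: largest open inside A is {r,p} (from ∅, {r}, {p}, {r,p})

{r,p}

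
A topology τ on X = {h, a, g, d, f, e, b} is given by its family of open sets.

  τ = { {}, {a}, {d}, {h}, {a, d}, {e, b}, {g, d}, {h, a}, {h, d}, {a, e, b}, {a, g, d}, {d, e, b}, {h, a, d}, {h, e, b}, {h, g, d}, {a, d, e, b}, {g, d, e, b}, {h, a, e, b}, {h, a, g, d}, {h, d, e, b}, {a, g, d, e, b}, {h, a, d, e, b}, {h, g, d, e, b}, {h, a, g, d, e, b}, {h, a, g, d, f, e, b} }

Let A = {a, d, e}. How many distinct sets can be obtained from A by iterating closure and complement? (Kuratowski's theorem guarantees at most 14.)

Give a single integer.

closure: X∖int(X∖A) = X∖{h} = {a, g, d, f, e, b}
Let k=closure and c=complement:
  1. A     = {a, d, e}
  2. kA    = {a, g, d, f, e, b}
  3. cA    = {h, g, f, b}
  4. ckA   = {h}
  5. kcA   = {h, g, f, e, b}
  6. kckA  = {h, f}
  7. ckcA  = {a, d}
  8. ckckA = {a, g, d, e, b}
  9. kckcA = {a, g, d, f}
  10. ckckcA = {h, e, b}
  11. kckckcA = {h, f, e, b}
  12. ckckckcA = {a, g, d}
— saturated at 12

12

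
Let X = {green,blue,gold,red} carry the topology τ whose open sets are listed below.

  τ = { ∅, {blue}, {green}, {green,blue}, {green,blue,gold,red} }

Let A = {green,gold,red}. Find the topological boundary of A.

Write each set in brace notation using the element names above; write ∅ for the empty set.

U open, U⊆A: ∅, {green}. int(A) = ⋃ = {green}
X∖A={blue}, int(X∖A)={blue}, hence cl(A)={green,gold,red}
∂A: remove int from cl → {gold,red}

{gold,red}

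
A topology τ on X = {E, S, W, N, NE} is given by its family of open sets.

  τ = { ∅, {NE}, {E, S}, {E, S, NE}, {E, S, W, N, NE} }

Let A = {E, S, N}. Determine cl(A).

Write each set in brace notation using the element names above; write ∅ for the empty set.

cl via duality: int({W, NE}) = {NE}, so X∖{NE} = {E, S, W, N}

{E, S, W, N}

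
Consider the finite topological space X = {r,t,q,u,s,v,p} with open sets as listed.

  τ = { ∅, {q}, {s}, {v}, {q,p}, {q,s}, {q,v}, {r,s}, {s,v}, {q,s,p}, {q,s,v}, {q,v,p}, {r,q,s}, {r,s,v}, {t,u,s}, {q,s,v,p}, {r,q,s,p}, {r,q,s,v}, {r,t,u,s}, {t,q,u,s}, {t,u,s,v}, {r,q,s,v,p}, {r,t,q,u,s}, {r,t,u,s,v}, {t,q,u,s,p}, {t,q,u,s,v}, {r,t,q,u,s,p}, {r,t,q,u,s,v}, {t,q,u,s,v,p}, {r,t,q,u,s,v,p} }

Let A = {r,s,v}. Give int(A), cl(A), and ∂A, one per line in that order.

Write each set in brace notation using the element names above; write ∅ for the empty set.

open subsets of A: ∅, {v}, {s}, {r,s}, {s,v}, {r,s,v}; so int(A) = {r,s,v}
closure: X∖int(X∖A) = X∖{q,p} = {r,t,u,s,v}
∂A = {r,t,u,s,v} minus {r,s,v} = {t,u}

int(A) = {r,s,v}
cl(A)  = {r,t,u,s,v}
∂A     = {t,u}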